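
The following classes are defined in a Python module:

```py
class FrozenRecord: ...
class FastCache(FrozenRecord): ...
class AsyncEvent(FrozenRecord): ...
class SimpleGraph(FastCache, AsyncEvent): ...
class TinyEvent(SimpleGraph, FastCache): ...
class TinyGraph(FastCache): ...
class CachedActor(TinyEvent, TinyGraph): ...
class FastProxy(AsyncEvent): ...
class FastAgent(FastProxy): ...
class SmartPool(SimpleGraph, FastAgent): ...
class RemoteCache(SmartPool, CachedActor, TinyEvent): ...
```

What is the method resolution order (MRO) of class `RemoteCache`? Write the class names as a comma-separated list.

RemoteCache, SmartPool, CachedActor, TinyEvent, SimpleGraph, TinyGraph, FastCache, FastAgent, FastProxy, AsyncEvent, FrozenRecord, object

L[RemoteCache] = RemoteCache + merge(L[SmartPool], L[CachedActor], L[TinyEvent], [SmartPool CachedActor TinyEvent])
  take SmartPool:  [SmartPool SimpleGraph FastCache FastAgent FastProxy AsyncEvent FrozenRecord object] + [CachedActor TinyEvent SimpleGraph TinyGraph FastCache AsyncEvent FrozenRecord object] + [TinyEvent SimpleGraph FastCache AsyncEvent FrozenRecord object] + [SmartPool CachedActor TinyEvent]
  take CachedActor:  [SimpleGraph FastCache FastAgent FastProxy AsyncEvent FrozenRecord object] + [CachedActor TinyEvent SimpleGraph TinyGraph FastCache AsyncEvent FrozenRecord object] + [TinyEvent SimpleGraph FastCache AsyncEvent FrozenRecord object] + [CachedActor TinyEvent]
  take TinyEvent:  [SimpleGraph FastCache FastAgent FastProxy AsyncEvent FrozenRecord object] + [TinyEvent SimpleGraph TinyGraph FastCache AsyncEvent FrozenRecord object] + [TinyEvent SimpleGraph FastCache AsyncEvent FrozenRecord object] + [TinyEvent]
  take SimpleGraph:  [SimpleGraph FastCache FastAgent FastProxy AsyncEvent FrozenRecord object] + [SimpleGraph TinyGraph FastCache AsyncEvent FrozenRecord object] + [SimpleGraph FastCache AsyncEvent FrozenRecord object]
  take TinyGraph:  [FastCache FastAgent FastProxy AsyncEvent FrozenRecord object] + [TinyGraph FastCache AsyncEvent FrozenRecord object] + [FastCache AsyncEvent FrozenRecord object]
  take FastCache:  [FastCache FastAgent FastProxy AsyncEvent FrozenRecord object] + [FastCache AsyncEvent FrozenRecord object] + [FastCache AsyncEvent FrozenRecord object]
  take FastAgent:  [FastAgent FastProxy AsyncEvent FrozenRecord object] + [AsyncEvent FrozenRecord object] + [AsyncEvent FrozenRecord object]
  take FastProxy:  [FastProxy AsyncEvent FrozenRecord object] + [AsyncEvent FrozenRecord object] + [AsyncEvent FrozenRecord object]
  take AsyncEvent:  [AsyncEvent FrozenRecord object] + [AsyncEvent FrozenRecord object] + [AsyncEvent FrozenRecord object]
  take FrozenRecord:  [FrozenRecord object] + [FrozenRecord object] + [FrozenRecord object]
  take object:  [object] + [object] + [object]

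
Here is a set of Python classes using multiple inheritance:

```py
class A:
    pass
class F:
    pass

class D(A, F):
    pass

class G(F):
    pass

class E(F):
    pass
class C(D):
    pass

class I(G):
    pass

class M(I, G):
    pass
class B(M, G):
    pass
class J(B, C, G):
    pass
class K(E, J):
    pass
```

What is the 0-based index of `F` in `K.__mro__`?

10

L[K] = K + merge(L[E], L[J], [E J])
  take E:  [E F object] + [J B M I C G D A F object] + [E J]
  take J:  [F object] + [J B M I C G D A F object] + [J]
  take B:  [F object] + [B M I C G D A F object]
  take M:  [F object] + [M I C G D A F object]
  take I:  [F object] + [I C G D A F object]
  take C:  [F object] + [C G D A F object]
  take G:  [F object] + [G D A F object]
  take D:  [F object] + [D A F object]
  take A:  [F object] + [A F object]
  take F:  [F object] + [F object]
  take object:  [object] + [object]
MRO: K E J B M I C G D A F object
F sits at index 10.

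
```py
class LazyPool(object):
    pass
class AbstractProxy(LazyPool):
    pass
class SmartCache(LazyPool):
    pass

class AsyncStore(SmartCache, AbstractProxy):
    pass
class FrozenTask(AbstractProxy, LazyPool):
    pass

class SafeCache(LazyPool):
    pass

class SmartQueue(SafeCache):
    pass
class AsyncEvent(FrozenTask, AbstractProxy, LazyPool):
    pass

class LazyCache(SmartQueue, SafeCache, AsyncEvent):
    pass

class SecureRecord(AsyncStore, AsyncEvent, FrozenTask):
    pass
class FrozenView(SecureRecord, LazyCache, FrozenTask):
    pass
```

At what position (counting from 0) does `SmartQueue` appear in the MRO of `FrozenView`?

5

L[FrozenView] = FrozenView + merge(L[SecureRecord], L[LazyCache], L[FrozenTask], [SecureRecord LazyCache FrozenTask])
  take SecureRecord:  [SecureRecord AsyncStore SmartCache AsyncEvent FrozenTask AbstractProxy LazyPool object] + [LazyCache SmartQueue SafeCache AsyncEvent FrozenTask AbstractProxy LazyPool object] + [FrozenTask AbstractProxy LazyPool object] + [SecureRecord LazyCache FrozenTask]
  take AsyncStore:  [AsyncStore SmartCache AsyncEvent FrozenTask AbstractProxy LazyPool object] + [LazyCache SmartQueue SafeCache AsyncEvent FrozenTask AbstractProxy LazyPool object] + [FrozenTask AbstractProxy LazyPool object] + [LazyCache FrozenTask]
  take SmartCache:  [SmartCache AsyncEvent FrozenTask AbstractProxy LazyPool object] + [LazyCache SmartQueue SafeCache AsyncEvent FrozenTask AbstractProxy LazyPool object] + [FrozenTask AbstractProxy LazyPool object] + [LazyCache FrozenTask]
  take LazyCache:  [AsyncEvent FrozenTask AbstractProxy LazyPool object] + [LazyCache SmartQueue SafeCache AsyncEvent FrozenTask AbstractProxy LazyPool object] + [FrozenTask AbstractProxy LazyPool object] + [LazyCache FrozenTask]
  take SmartQueue:  [AsyncEvent FrozenTask AbstractProxy LazyPool object] + [SmartQueue SafeCache AsyncEvent FrozenTask AbstractProxy LazyPool object] + [FrozenTask AbstractProxy LazyPool object] + [FrozenTask]
  take SafeCache:  [AsyncEvent FrozenTask AbstractProxy LazyPool object] + [SafeCache AsyncEvent FrozenTask AbstractProxy LazyPool object] + [FrozenTask AbstractProxy LazyPool object] + [FrozenTask]
  take AsyncEvent:  [AsyncEvent FrozenTask AbstractProxy LazyPool object] + [AsyncEvent FrozenTask AbstractProxy LazyPool object] + [FrozenTask AbstractProxy LazyPool object] + [FrozenTask]
  take FrozenTask:  [FrozenTask AbstractProxy LazyPool object] + [FrozenTask AbstractProxy LazyPool object] + [FrozenTask AbstractProxy LazyPool object] + [FrozenTask]
  take AbstractProxy:  [AbstractProxy LazyPool object] + [AbstractProxy LazyPool object] + [AbstractProxy LazyPool object]
  take LazyPool:  [LazyPool object] + [LazyPool object] + [LazyPool object]
  take object:  [object] + [object] + [object]
MRO: FrozenView SecureRecord AsyncStore SmartCache LazyCache SmartQueue SafeCache AsyncEvent FrozenTask AbstractProxy LazyPool object
SmartQueue sits at index 5.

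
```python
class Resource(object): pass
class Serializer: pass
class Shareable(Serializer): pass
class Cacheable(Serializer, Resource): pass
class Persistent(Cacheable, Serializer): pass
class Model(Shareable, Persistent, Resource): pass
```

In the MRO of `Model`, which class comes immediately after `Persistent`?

Cacheable

L[Model] = Model + merge(L[Shareable], L[Persistent], L[Resource], [Shareable Persistent Resource])
  take Shareable:  [Shareable Serializer object] + [Persistent Cacheable Serializer Resource object] + [Resource object] + [Shareable Persistent Resource]
  take Persistent:  [Serializer object] + [Persistent Cacheable Serializer Resource object] + [Resource object] + [Persistent Resource]
  take Cacheable:  [Serializer object] + [Cacheable Serializer Resource object] + [Resource object] + [Resource]
  take Serializer:  [Serializer object] + [Serializer Resource object] + [Resource object] + [Resource]
  take Resource:  [object] + [Resource object] + [Resource object] + [Resource]
  take object:  [object] + [object] + [object]
MRO: Model Shareable Persistent Cacheable Serializer Resource object
Persistent is at position 2; next is Cacheable.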